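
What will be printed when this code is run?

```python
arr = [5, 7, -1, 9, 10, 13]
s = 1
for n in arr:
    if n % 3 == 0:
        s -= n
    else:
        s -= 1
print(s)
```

n=5: not %3==0, s = 1-1 = 0
n=7: not %3==0, s = 0-1 = -1
n=-1: not %3==0, s = (-1)-1 = -2
n=9: %3==0, s = (-2)-9 = -11
n=10: not %3==0, s = (-11)-1 = -12
n=13: not %3==0, s = (-12)-1 = -13

-13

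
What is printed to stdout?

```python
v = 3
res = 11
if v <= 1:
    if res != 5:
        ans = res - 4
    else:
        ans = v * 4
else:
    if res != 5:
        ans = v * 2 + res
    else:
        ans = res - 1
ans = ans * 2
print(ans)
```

34

v=3, res=11
v <= 1 is False; res != 5 is True
→ ans = v * 2 + res = 17
ans = 17*2 = 34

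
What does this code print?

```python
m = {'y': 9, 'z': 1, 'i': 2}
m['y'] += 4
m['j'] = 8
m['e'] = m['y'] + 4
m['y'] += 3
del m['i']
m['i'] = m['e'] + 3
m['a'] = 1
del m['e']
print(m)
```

m['y'] = 9+4 = 13 → {'y': 13, 'z': 1, 'i': 2}
m['j'] = 8 → {'y': 13, 'z': 1, 'i': 2, 'j': 8}
m['e'] = m['y']+4 = 17 → {'y': 13, 'z': 1, 'i': 2, 'j': 8, 'e': 17}
m['y'] = 13+3 = 16 → {'y': 16, 'z': 1, 'i': 2, 'j': 8, 'e': 17}
del 'i' → {'y': 16, 'z': 1, 'j': 8, 'e': 17}
m['i'] = m['e']+3 = 20 → {'y': 16, 'z': 1, 'j': 8, 'e': 17, 'i': 20}
m['a'] = 1 → {'y': 16, 'z': 1, 'j': 8, 'e': 17, 'i': 20, 'a': 1}
del 'e' → {'y': 16, 'z': 1, 'j': 8, 'i': 20, 'a': 1}

{'y': 16, 'z': 1, 'j': 8, 'i': 20, 'a': 1}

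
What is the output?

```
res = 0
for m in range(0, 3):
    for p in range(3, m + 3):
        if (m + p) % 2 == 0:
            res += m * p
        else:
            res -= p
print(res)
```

8

m=1,p=3: even sum, res = 0+3 = 3
m=2,p=3: odd sum, res = 3-3 = 0
m=2,p=4: even sum, res = 0+8 = 8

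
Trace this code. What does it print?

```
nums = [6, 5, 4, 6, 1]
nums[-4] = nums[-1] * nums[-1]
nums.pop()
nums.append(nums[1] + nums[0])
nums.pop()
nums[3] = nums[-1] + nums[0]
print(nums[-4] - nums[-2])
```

nums[-4] = nums[-1]*nums[-1] = 1*1 = 1 → [6, 1, 4, 6, 1]
pop() removes 1 → [6, 1, 4, 6]
append nums[1]+nums[0] = 1+6 = 7 → [6, 1, 4, 6, 7]
pop() removes 7 → [6, 1, 4, 6]
nums[3] = nums[-1]+nums[0] = 6+6 = 12 → [6, 1, 4, 12]
nums[-4]-nums[-2] = 6-4 = 2

2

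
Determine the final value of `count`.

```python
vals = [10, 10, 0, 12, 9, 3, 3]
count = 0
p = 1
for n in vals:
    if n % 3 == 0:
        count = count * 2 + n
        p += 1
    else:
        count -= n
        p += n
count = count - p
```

-525

n=10: not %3==0, count = 0-10 = -10; p=11
n=10: not %3==0, count = (-10)-10 = -20; p=21
n=0: %3==0, count = (-20)*2+0 = -40; p=22
n=12: %3==0, count = (-40)*2+12 = -68; p=23
n=9: %3==0, count = (-68)*2+9 = -127; p=24
n=3: %3==0, count = (-127)*2+3 = -251; p=25
n=3: %3==0, count = (-251)*2+3 = -499; p=26
count-p = (-499)-26 = -525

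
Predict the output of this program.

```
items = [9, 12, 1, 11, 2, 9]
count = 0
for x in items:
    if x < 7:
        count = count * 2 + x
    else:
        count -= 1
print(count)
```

-7

x=9: not <7, count = 0-1 = -1
x=12: not <7, count = (-1)-1 = -2
x=1: <7, count = (-2)*2+1 = -3
x=11: not <7, count = (-3)-1 = -4
x=2: <7, count = (-4)*2+2 = -6
x=9: not <7, count = (-6)-1 = -7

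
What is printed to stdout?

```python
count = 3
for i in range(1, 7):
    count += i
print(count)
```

i=1: count = 3+1 = 4
i=2: count = 4+2 = 6
i=3: count = 6+3 = 9
i=4: count = 9+4 = 13
i=5: count = 13+5 = 18
i=6: count = 18+6 = 24

24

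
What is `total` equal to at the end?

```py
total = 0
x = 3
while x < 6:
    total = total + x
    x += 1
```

x=3: total = 0+3 = 3
x=4: total = 3+4 = 7
x=5: total = 7+5 = 12

12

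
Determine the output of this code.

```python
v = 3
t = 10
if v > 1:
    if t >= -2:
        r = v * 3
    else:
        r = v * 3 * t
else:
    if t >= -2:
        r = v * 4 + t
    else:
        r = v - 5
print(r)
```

v=3, t=10
v > 1 is True; t >= -2 is True
→ r = v * 3 = 9

9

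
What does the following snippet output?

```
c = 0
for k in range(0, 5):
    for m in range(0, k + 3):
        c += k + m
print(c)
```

k=0,m=0: c = 0+0 = 0
k=0,m=1: c = 0+1 = 1
k=0,m=2: c = 1+2 = 3
k=1,m=0: c = 3+1 = 4
k=1,m=1: c = 4+2 = 6
k=1,m=2: c = 6+3 = 9
k=1,m=3: c = 9+4 = 13
k=2,m=0: c = 13+2 = 15
k=2,m=1: c = 15+3 = 18
k=2,m=2: c = 18+4 = 22
k=2,m=3: c = 22+5 = 27
k=2,m=4: c = 27+6 = 33
k=3,m=0: c = 33+3 = 36
k=3,m=1: c = 36+4 = 40
k=3,m=2: c = 40+5 = 45
k=3,m=3: c = 45+6 = 51
k=3,m=4: c = 51+7 = 58
k=3,m=5: c = 58+8 = 66
k=4,m=0: c = 66+4 = 70
k=4,m=1: c = 70+5 = 75
k=4,m=2: c = 75+6 = 81
k=4,m=3: c = 81+7 = 88
k=4,m=4: c = 88+8 = 96
k=4,m=5: c = 96+9 = 105
k=4,m=6: c = 105+10 = 115

115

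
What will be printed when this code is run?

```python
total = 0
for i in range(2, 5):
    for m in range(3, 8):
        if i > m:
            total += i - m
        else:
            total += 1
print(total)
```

i=2,m=3: not 2>3, total = 0+1 = 1
i=2,m=4: not 2>4, total = 1+1 = 2
i=2,m=5: not 2>5, total = 2+1 = 3
i=2,m=6: not 2>6, total = 3+1 = 4
i=2,m=7: not 2>7, total = 4+1 = 5
i=3,m=3: not 3>3, total = 5+1 = 6
i=3,m=4: not 3>4, total = 6+1 = 7
i=3,m=5: not 3>5, total = 7+1 = 8
i=3,m=6: not 3>6, total = 8+1 = 9
i=3,m=7: not 3>7, total = 9+1 = 10
i=4,m=3: 4>3, total = 10+1 = 11
i=4,m=4: not 4>4, total = 11+1 = 12
i=4,m=5: not 4>5, total = 12+1 = 13
i=4,m=6: not 4>6, total = 13+1 = 14
i=4,m=7: not 4>7, total = 14+1 = 15

15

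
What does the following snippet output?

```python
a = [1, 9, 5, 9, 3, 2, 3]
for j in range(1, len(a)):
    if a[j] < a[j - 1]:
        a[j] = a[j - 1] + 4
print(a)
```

j=1: 9>=1, unchanged → [1, 9, 5, 9, 3, 2, 3]
j=2: 5<9, a[2] = 9+4 = 13 → [1, 9, 13, 9, 3, 2, 3]
j=3: 9<13, a[3] = 13+4 = 17 → [1, 9, 13, 17, 3, 2, 3]
j=4: 3<17, a[4] = 17+4 = 21 → [1, 9, 13, 17, 21, 2, 3]
j=5: 2<21, a[5] = 21+4 = 25 → [1, 9, 13, 17, 21, 25, 3]
j=6: 3<25, a[6] = 25+4 = 29 → [1, 9, 13, 17, 21, 25, 29]

[1, 9, 13, 17, 21, 25, 29]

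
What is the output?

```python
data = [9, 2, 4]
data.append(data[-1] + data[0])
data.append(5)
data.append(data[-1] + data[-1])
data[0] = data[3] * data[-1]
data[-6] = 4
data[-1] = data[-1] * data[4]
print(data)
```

append data[-1]+data[0] = 4+9 = 13 → [9, 2, 4, 13]
append 5 → [9, 2, 4, 13, 5]
append data[-1]+data[-1] = 5+5 = 10 → [9, 2, 4, 13, 5, 10]
data[0] = data[3]*data[-1] = 13*10 = 130 → [130, 2, 4, 13, 5, 10]
data[-6] = 4 → [4, 2, 4, 13, 5, 10]
data[-1] = data[-1]*data[4] = 10*5 = 50 → [4, 2, 4, 13, 5, 50]

[4, 2, 4, 13, 5, 50]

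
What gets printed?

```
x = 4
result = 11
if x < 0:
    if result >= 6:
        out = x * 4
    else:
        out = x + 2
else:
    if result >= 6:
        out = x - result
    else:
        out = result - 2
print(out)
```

x=4, result=11
x < 0 is False; result >= 6 is True
→ out = x - result = -7

-7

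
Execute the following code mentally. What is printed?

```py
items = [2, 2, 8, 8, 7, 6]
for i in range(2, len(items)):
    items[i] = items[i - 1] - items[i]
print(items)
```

[2, 2, -6, -14, -21, -27]

i=2: items[2] = 2-8 = -6 → [2, 2, -6, 8, 7, 6]
i=3: items[3] = (-6)-8 = -14 → [2, 2, -6, -14, 7, 6]
i=4: items[4] = (-14)-7 = -21 → [2, 2, -6, -14, -21, 6]
i=5: items[5] = (-21)-6 = -27 → [2, 2, -6, -14, -21, -27]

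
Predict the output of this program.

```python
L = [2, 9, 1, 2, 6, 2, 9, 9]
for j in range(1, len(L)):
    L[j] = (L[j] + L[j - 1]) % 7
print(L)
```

[2, 4, 5, 0, 6, 1, 3, 5]

j=1: L[1] = (9+2)%7 = 4 → [2, 4, 1, 2, 6, 2, 9, 9]
j=2: L[2] = (1+4)%7 = 5 → [2, 4, 5, 2, 6, 2, 9, 9]
j=3: L[3] = (2+5)%7 = 0 → [2, 4, 5, 0, 6, 2, 9, 9]
j=4: L[4] = (6+0)%7 = 6 → [2, 4, 5, 0, 6, 2, 9, 9]
j=5: L[5] = (2+6)%7 = 1 → [2, 4, 5, 0, 6, 1, 9, 9]
j=6: L[6] = (9+1)%7 = 3 → [2, 4, 5, 0, 6, 1, 3, 9]
j=7: L[7] = (9+3)%7 = 5 → [2, 4, 5, 0, 6, 1, 3, 5]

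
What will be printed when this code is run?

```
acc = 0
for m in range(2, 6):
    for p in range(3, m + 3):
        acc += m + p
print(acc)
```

116

m=2,p=3: acc = 0+5 = 5
m=2,p=4: acc = 5+6 = 11
m=3,p=3: acc = 11+6 = 17
m=3,p=4: acc = 17+7 = 24
m=3,p=5: acc = 24+8 = 32
m=4,p=3: acc = 32+7 = 39
m=4,p=4: acc = 39+8 = 47
m=4,p=5: acc = 47+9 = 56
m=4,p=6: acc = 56+10 = 66
m=5,p=3: acc = 66+8 = 74
m=5,p=4: acc = 74+9 = 83
m=5,p=5: acc = 83+10 = 93
m=5,p=6: acc = 93+11 = 104
m=5,p=7: acc = 104+12 = 116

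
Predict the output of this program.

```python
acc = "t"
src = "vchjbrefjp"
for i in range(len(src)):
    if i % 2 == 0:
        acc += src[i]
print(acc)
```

i=0: add 'v' → 'tv'
i=1: skip
i=2: add 'h' → 'tvh'
i=3: skip
i=4: add 'b' → 'tvhb'
i=5: skip
i=6: add 'e' → 'tvhbe'
i=7: skip
i=8: add 'j' → 'tvhbej'
i=9: skip

tvhbej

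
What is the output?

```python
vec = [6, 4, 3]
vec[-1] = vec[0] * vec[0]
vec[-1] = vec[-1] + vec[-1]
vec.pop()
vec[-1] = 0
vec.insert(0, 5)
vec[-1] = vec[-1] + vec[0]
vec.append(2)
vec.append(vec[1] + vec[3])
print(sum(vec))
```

vec[-1] = vec[0]*vec[0] = 6*6 = 36 → [6, 4, 36]
vec[-1] = vec[-1]+vec[-1] = 36+36 = 72 → [6, 4, 72]
pop() removes 72 → [6, 4]
vec[-1] = 0 → [6, 0]
insert 5 at 0 → [5, 6, 0]
vec[-1] = vec[-1]+vec[0] = 0+5 = 5 → [5, 6, 5]
append 2 → [5, 6, 5, 2]
append vec[1]+vec[3] = 6+2 = 8 → [5, 6, 5, 2, 8]
sum = 26

26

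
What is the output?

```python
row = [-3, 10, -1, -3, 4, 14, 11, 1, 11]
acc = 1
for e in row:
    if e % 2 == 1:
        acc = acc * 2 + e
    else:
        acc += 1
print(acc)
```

33

e=-3: odd, acc = 1*2+(-3) = -1
e=10: not odd, acc = (-1)+1 = 0
e=-1: odd, acc = 0*2+(-1) = -1
e=-3: odd, acc = (-1)*2+(-3) = -5
e=4: not odd, acc = (-5)+1 = -4
e=14: not odd, acc = (-4)+1 = -3
e=11: odd, acc = (-3)*2+11 = 5
e=1: odd, acc = 5*2+1 = 11
e=11: odd, acc = 11*2+11 = 33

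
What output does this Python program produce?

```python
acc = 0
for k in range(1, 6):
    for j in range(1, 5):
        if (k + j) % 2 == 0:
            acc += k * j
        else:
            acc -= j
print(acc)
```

46

k=1,j=1: even sum, acc = 0+1 = 1
k=1,j=2: odd sum, acc = 1-2 = -1
k=1,j=3: even sum, acc = (-1)+3 = 2
k=1,j=4: odd sum, acc = 2-4 = -2
k=2,j=1: odd sum, acc = (-2)-1 = -3
k=2,j=2: even sum, acc = (-3)+4 = 1
k=2,j=3: odd sum, acc = 1-3 = -2
k=2,j=4: even sum, acc = (-2)+8 = 6
k=3,j=1: even sum, acc = 6+3 = 9
k=3,j=2: odd sum, acc = 9-2 = 7
k=3,j=3: even sum, acc = 7+9 = 16
k=3,j=4: odd sum, acc = 16-4 = 12
k=4,j=1: odd sum, acc = 12-1 = 11
k=4,j=2: even sum, acc = 11+8 = 19
k=4,j=3: odd sum, acc = 19-3 = 16
k=4,j=4: even sum, acc = 16+16 = 32
k=5,j=1: even sum, acc = 32+5 = 37
k=5,j=2: odd sum, acc = 37-2 = 35
k=5,j=3: even sum, acc = 35+15 = 50
k=5,j=4: odd sum, acc = 50-4 = 46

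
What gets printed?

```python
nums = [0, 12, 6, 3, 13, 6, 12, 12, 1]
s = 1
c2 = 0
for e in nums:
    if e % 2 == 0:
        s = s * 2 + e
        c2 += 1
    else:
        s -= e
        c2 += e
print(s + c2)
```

e=0: even, s = 1*2+0 = 2; c2=1
e=12: even, s = 2*2+12 = 16; c2=2
e=6: even, s = 16*2+6 = 38; c2=3
e=3: not even, s = 38-3 = 35; c2=6
e=13: not even, s = 35-13 = 22; c2=19
e=6: even, s = 22*2+6 = 50; c2=20
e=12: even, s = 50*2+12 = 112; c2=21
e=12: even, s = 112*2+12 = 236; c2=22
e=1: not even, s = 236-1 = 235; c2=23
s+c2 = 235+23 = 258

258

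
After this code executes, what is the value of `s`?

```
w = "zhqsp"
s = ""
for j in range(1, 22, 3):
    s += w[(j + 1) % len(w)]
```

'qzshpqz'

j=1: add w[2]='q' → 'q'
j=4: add w[0]='z' → 'qz'
j=7: add w[3]='s' → 'qzs'
j=10: add w[1]='h' → 'qzsh'
j=13: add w[4]='p' → 'qzshp'
j=16: add w[2]='q' → 'qzshpq'
j=19: add w[0]='z' → 'qzshpqz'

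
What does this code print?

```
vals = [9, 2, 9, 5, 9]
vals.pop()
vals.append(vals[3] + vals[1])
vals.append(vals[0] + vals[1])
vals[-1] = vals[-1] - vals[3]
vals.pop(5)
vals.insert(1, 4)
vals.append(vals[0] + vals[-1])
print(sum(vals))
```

52

pop() removes 9 → [9, 2, 9, 5]
append vals[3]+vals[1] = 5+2 = 7 → [9, 2, 9, 5, 7]
append vals[0]+vals[1] = 9+2 = 11 → [9, 2, 9, 5, 7, 11]
vals[-1] = vals[-1]-vals[3] = 11-5 = 6 → [9, 2, 9, 5, 7, 6]
pop(5) removes 6 → [9, 2, 9, 5, 7]
insert 4 at 1 → [9, 4, 2, 9, 5, 7]
append vals[0]+vals[-1] = 9+7 = 16 → [9, 4, 2, 9, 5, 7, 16]
sum = 52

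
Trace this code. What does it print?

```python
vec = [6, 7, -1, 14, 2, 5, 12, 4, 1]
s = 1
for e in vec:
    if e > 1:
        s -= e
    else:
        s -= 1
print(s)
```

-51

e=6: >1, s = 1-6 = -5
e=7: >1, s = (-5)-7 = -12
e=-1: not >1, s = (-12)-1 = -13
e=14: >1, s = (-13)-14 = -27
e=2: >1, s = (-27)-2 = -29
e=5: >1, s = (-29)-5 = -34
e=12: >1, s = (-34)-12 = -46
e=4: >1, s = (-46)-4 = -50
e=1: not >1, s = (-50)-1 = -51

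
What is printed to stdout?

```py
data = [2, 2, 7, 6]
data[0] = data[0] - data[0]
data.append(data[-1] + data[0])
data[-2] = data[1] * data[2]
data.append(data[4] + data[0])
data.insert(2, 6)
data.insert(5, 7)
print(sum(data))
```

48

data[0] = data[0]-data[0] = 2-2 = 0 → [0, 2, 7, 6]
append data[-1]+data[0] = 6+0 = 6 → [0, 2, 7, 6, 6]
data[-2] = data[1]*data[2] = 2*7 = 14 → [0, 2, 7, 14, 6]
append data[4]+data[0] = 6+0 = 6 → [0, 2, 7, 14, 6, 6]
insert 6 at 2 → [0, 2, 6, 7, 14, 6, 6]
insert 7 at 5 → [0, 2, 6, 7, 14, 7, 6, 6]
sum = 48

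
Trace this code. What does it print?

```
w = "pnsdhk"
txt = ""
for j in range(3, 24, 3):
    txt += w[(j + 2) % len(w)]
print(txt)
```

ksksksk

j=3: add w[5]='k' → 'k'
j=6: add w[2]='s' → 'ks'
j=9: add w[5]='k' → 'ksk'
j=12: add w[2]='s' → 'ksks'
j=15: add w[5]='k' → 'ksksk'
j=18: add w[2]='s' → 'ksksks'
j=21: add w[5]='k' → 'ksksksk'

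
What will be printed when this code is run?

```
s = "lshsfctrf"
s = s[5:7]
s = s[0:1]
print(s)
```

c

slice [5:7] → 'ct'
slice [0:1] → 'c'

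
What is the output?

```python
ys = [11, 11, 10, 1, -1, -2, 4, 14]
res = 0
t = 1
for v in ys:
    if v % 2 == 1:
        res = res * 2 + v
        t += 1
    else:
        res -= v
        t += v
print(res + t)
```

108

v=11: odd, res = 0*2+11 = 11; t=2
v=11: odd, res = 11*2+11 = 33; t=3
v=10: not odd, res = 33-10 = 23; t=13
v=1: odd, res = 23*2+1 = 47; t=14
v=-1: odd, res = 47*2+(-1) = 93; t=15
v=-2: not odd, res = 93-(-2) = 95; t=13
v=4: not odd, res = 95-4 = 91; t=17
v=14: not odd, res = 91-14 = 77; t=31
res+t = 77+31 = 108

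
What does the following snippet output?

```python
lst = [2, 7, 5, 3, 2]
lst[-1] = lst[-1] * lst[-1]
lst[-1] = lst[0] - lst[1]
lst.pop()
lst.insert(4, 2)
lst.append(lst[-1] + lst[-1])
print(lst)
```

lst[-1] = lst[-1]*lst[-1] = 2*2 = 4 → [2, 7, 5, 3, 4]
lst[-1] = lst[0]-lst[1] = 2-7 = -5 → [2, 7, 5, 3, -5]
pop() removes -5 → [2, 7, 5, 3]
insert 2 at 4 → [2, 7, 5, 3, 2]
append lst[-1]+lst[-1] = 2+2 = 4 → [2, 7, 5, 3, 2, 4]

[2, 7, 5, 3, 2, 4]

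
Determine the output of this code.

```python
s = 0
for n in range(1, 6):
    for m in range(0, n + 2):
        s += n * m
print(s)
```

n=1,m=0: s = 0+0 = 0
n=1,m=1: s = 0+1 = 1
n=1,m=2: s = 1+2 = 3
n=2,m=0: s = 3+0 = 3
n=2,m=1: s = 3+2 = 5
n=2,m=2: s = 5+4 = 9
n=2,m=3: s = 9+6 = 15
n=3,m=0: s = 15+0 = 15
n=3,m=1: s = 15+3 = 18
n=3,m=2: s = 18+6 = 24
n=3,m=3: s = 24+9 = 33
n=3,m=4: s = 33+12 = 45
n=4,m=0: s = 45+0 = 45
n=4,m=1: s = 45+4 = 49
n=4,m=2: s = 49+8 = 57
n=4,m=3: s = 57+12 = 69
n=4,m=4: s = 69+16 = 85
n=4,m=5: s = 85+20 = 105
n=5,m=0: s = 105+0 = 105
n=5,m=1: s = 105+5 = 110
n=5,m=2: s = 110+10 = 120
n=5,m=3: s = 120+15 = 135
n=5,m=4: s = 135+20 = 155
n=5,m=5: s = 155+25 = 180
n=5,m=6: s = 180+30 = 210

210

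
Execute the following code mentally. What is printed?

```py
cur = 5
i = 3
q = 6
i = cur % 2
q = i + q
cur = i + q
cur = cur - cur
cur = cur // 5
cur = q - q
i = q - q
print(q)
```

i = 5%2 = 1
q = 1+6 = 7
cur = 1+7 = 8
cur = 8-8 = 0
cur = 0//5 = 0
cur = 7-7 = 0
i = 7-7 = 0

7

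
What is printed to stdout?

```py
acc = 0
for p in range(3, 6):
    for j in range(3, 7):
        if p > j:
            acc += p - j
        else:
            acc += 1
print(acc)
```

13

p=3,j=3: not 3>3, acc = 0+1 = 1
p=3,j=4: not 3>4, acc = 1+1 = 2
p=3,j=5: not 3>5, acc = 2+1 = 3
p=3,j=6: not 3>6, acc = 3+1 = 4
p=4,j=3: 4>3, acc = 4+1 = 5
p=4,j=4: not 4>4, acc = 5+1 = 6
p=4,j=5: not 4>5, acc = 6+1 = 7
p=4,j=6: not 4>6, acc = 7+1 = 8
p=5,j=3: 5>3, acc = 8+2 = 10
p=5,j=4: 5>4, acc = 10+1 = 11
p=5,j=5: not 5>5, acc = 11+1 = 12
p=5,j=6: not 5>6, acc = 12+1 = 13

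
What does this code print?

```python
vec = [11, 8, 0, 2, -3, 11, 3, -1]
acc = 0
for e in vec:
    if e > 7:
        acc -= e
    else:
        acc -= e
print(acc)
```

e=11: >7, acc = 0-11 = -11
e=8: >7, acc = (-11)-8 = -19
e=0: not >7, acc = (-19)-0 = -19
e=2: not >7, acc = (-19)-2 = -21
e=-3: not >7, acc = (-21)-(-3) = -18
e=11: >7, acc = (-18)-11 = -29
e=3: not >7, acc = (-29)-3 = -32
e=-1: not >7, acc = (-32)-(-1) = -31

-31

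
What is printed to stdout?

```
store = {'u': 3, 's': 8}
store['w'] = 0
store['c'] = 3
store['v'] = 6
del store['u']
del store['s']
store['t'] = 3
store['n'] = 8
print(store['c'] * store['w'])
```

store['w'] = 0 → {'u': 3, 's': 8, 'w': 0}
store['c'] = 3 → {'u': 3, 's': 8, 'w': 0, 'c': 3}
store['v'] = 6 → {'u': 3, 's': 8, 'w': 0, 'c': 3, 'v': 6}
del 'u' → {'s': 8, 'w': 0, 'c': 3, 'v': 6}
del 's' → {'w': 0, 'c': 3, 'v': 6}
store['t'] = 3 → {'w': 0, 'c': 3, 'v': 6, 't': 3}
store['n'] = 8 → {'w': 0, 'c': 3, 'v': 6, 't': 3, 'n': 8}
store['c']*store['w'] = 3*0 = 0

0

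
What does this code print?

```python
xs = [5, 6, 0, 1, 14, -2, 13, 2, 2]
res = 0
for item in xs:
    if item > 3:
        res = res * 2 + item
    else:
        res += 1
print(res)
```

item=5: >3, res = 0*2+5 = 5
item=6: >3, res = 5*2+6 = 16
item=0: not >3, res = 16+1 = 17
item=1: not >3, res = 17+1 = 18
item=14: >3, res = 18*2+14 = 50
item=-2: not >3, res = 50+1 = 51
item=13: >3, res = 51*2+13 = 115
item=2: not >3, res = 115+1 = 116
item=2: not >3, res = 116+1 = 117

117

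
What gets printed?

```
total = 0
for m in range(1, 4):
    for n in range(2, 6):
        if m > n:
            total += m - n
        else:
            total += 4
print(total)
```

45

m=1,n=2: not 1>2, total = 0+4 = 4
m=1,n=3: not 1>3, total = 4+4 = 8
m=1,n=4: not 1>4, total = 8+4 = 12
m=1,n=5: not 1>5, total = 12+4 = 16
m=2,n=2: not 2>2, total = 16+4 = 20
m=2,n=3: not 2>3, total = 20+4 = 24
m=2,n=4: not 2>4, total = 24+4 = 28
m=2,n=5: not 2>5, total = 28+4 = 32
m=3,n=2: 3>2, total = 32+1 = 33
m=3,n=3: not 3>3, total = 33+4 = 37
m=3,n=4: not 3>4, total = 37+4 = 41
m=3,n=5: not 3>5, total = 41+4 = 45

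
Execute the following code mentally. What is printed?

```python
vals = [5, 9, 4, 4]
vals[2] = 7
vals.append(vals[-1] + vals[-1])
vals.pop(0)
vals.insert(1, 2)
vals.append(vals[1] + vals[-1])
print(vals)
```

vals[2] = 7 → [5, 9, 7, 4]
append vals[-1]+vals[-1] = 4+4 = 8 → [5, 9, 7, 4, 8]
pop(0) removes 5 → [9, 7, 4, 8]
insert 2 at 1 → [9, 2, 7, 4, 8]
append vals[1]+vals[-1] = 2+8 = 10 → [9, 2, 7, 4, 8, 10]

[9, 2, 7, 4, 8, 10]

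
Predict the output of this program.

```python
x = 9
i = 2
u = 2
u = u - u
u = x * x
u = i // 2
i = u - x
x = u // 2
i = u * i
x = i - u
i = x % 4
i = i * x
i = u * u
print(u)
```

1

u = 2-2 = 0
u = 9*9 = 81
u = 2//2 = 1
i = 1-9 = -8
x = 1//2 = 0
i = 1*(-8) = -8
x = (-8)-1 = -9
i = (-9)%4 = 3
i = 3*(-9) = -27
i = 1*1 = 1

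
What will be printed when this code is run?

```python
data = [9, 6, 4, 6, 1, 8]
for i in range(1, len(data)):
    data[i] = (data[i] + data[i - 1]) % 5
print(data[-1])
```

i=1: data[1] = (6+9)%5 = 0 → [9, 0, 4, 6, 1, 8]
i=2: data[2] = (4+0)%5 = 4 → [9, 0, 4, 6, 1, 8]
i=3: data[3] = (6+4)%5 = 0 → [9, 0, 4, 0, 1, 8]
i=4: data[4] = (1+0)%5 = 1 → [9, 0, 4, 0, 1, 8]
i=5: data[5] = (8+1)%5 = 4 → [9, 0, 4, 0, 1, 4]

4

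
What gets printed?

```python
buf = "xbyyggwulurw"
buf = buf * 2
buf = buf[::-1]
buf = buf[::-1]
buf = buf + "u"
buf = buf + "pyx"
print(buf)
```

repeat ×2 → 'xbyyggwulurwxbyyggwulurw'
reverse → 'wruluwggyybxwruluwggyybx'
reverse → 'xbyyggwulurwxbyyggwulurw'
+ 'u' → 'xbyyggwulurwxbyyggwulurwu'
+ 'pyx' → 'xbyyggwulurwxbyyggwulurwupyx'

xbyyggwulurwxbyyggwulurwupyx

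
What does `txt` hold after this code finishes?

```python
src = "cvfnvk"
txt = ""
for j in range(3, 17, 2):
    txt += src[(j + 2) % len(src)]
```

'kvnkvnk'

j=3: add src[5]='k' → 'k'
j=5: add src[1]='v' → 'kv'
j=7: add src[3]='n' → 'kvn'
j=9: add src[5]='k' → 'kvnk'
j=11: add src[1]='v' → 'kvnkv'
j=13: add src[3]='n' → 'kvnkvn'
j=15: add src[5]='k' → 'kvnkvnk'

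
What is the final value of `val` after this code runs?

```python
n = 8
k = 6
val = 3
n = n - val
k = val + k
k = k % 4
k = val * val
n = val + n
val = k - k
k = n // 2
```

0

n = 8-3 = 5
k = 3+6 = 9
k = 9%4 = 1
k = 3*3 = 9
n = 3+5 = 8
val = 9-9 = 0
k = 8//2 = 4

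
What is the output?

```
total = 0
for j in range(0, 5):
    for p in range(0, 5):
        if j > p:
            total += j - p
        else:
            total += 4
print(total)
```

80

j=0,p=0: not 0>0, total = 0+4 = 4
j=0,p=1: not 0>1, total = 4+4 = 8
j=0,p=2: not 0>2, total = 8+4 = 12
j=0,p=3: not 0>3, total = 12+4 = 16
j=0,p=4: not 0>4, total = 16+4 = 20
j=1,p=0: 1>0, total = 20+1 = 21
j=1,p=1: not 1>1, total = 21+4 = 25
j=1,p=2: not 1>2, total = 25+4 = 29
j=1,p=3: not 1>3, total = 29+4 = 33
j=1,p=4: not 1>4, total = 33+4 = 37
j=2,p=0: 2>0, total = 37+2 = 39
j=2,p=1: 2>1, total = 39+1 = 40
j=2,p=2: not 2>2, total = 40+4 = 44
j=2,p=3: not 2>3, total = 44+4 = 48
j=2,p=4: not 2>4, total = 48+4 = 52
j=3,p=0: 3>0, total = 52+3 = 55
j=3,p=1: 3>1, total = 55+2 = 57
j=3,p=2: 3>2, total = 57+1 = 58
j=3,p=3: not 3>3, total = 58+4 = 62
j=3,p=4: not 3>4, total = 62+4 = 66
j=4,p=0: 4>0, total = 66+4 = 70
j=4,p=1: 4>1, total = 70+3 = 73
j=4,p=2: 4>2, total = 73+2 = 75
j=4,p=3: 4>3, total = 75+1 = 76
j=4,p=4: not 4>4, total = 76+4 = 80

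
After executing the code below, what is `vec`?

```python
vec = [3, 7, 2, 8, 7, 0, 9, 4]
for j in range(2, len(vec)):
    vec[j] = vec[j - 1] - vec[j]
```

j=2: vec[2] = 7-2 = 5 → [3, 7, 5, 8, 7, 0, 9, 4]
j=3: vec[3] = 5-8 = -3 → [3, 7, 5, -3, 7, 0, 9, 4]
j=4: vec[4] = (-3)-7 = -10 → [3, 7, 5, -3, -10, 0, 9, 4]
j=5: vec[5] = (-10)-0 = -10 → [3, 7, 5, -3, -10, -10, 9, 4]
j=6: vec[6] = (-10)-9 = -19 → [3, 7, 5, -3, -10, -10, -19, 4]
j=7: vec[7] = (-19)-4 = -23 → [3, 7, 5, -3, -10, -10, -19, -23]

[3, 7, 5, -3, -10, -10, -19, -23]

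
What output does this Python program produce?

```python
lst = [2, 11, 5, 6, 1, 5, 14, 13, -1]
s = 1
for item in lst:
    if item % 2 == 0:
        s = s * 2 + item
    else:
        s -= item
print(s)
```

item=2: even, s = 1*2+2 = 4
item=11: not even, s = 4-11 = -7
item=5: not even, s = (-7)-5 = -12
item=6: even, s = (-12)*2+6 = -18
item=1: not even, s = (-18)-1 = -19
item=5: not even, s = (-19)-5 = -24
item=14: even, s = (-24)*2+14 = -34
item=13: not even, s = (-34)-13 = -47
item=-1: not even, s = (-47)-(-1) = -46

-46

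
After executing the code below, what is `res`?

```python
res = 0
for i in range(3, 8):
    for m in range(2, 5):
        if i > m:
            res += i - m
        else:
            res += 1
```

34

i=3,m=2: 3>2, res = 0+1 = 1
i=3,m=3: not 3>3, res = 1+1 = 2
i=3,m=4: not 3>4, res = 2+1 = 3
i=4,m=2: 4>2, res = 3+2 = 5
i=4,m=3: 4>3, res = 5+1 = 6
i=4,m=4: not 4>4, res = 6+1 = 7
i=5,m=2: 5>2, res = 7+3 = 10
i=5,m=3: 5>3, res = 10+2 = 12
i=5,m=4: 5>4, res = 12+1 = 13
i=6,m=2: 6>2, res = 13+4 = 17
i=6,m=3: 6>3, res = 17+3 = 20
i=6,m=4: 6>4, res = 20+2 = 22
i=7,m=2: 7>2, res = 22+5 = 27
i=7,m=3: 7>3, res = 27+4 = 31
i=7,m=4: 7>4, res = 31+3 = 34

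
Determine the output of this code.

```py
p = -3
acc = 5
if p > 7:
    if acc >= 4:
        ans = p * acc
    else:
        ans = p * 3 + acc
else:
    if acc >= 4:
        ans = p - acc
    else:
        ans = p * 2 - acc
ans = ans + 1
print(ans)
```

p=-3, acc=5
p > 7 is False; acc >= 4 is True
→ ans = p - acc = -8
ans = (-8)+1 = -7

-7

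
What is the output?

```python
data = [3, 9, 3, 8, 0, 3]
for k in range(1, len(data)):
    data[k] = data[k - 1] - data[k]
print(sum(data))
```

k=1: data[1] = 3-9 = -6 → [3, -6, 3, 8, 0, 3]
k=2: data[2] = (-6)-3 = -9 → [3, -6, -9, 8, 0, 3]
k=3: data[3] = (-9)-8 = -17 → [3, -6, -9, -17, 0, 3]
k=4: data[4] = (-17)-0 = -17 → [3, -6, -9, -17, -17, 3]
k=5: data[5] = (-17)-3 = -20 → [3, -6, -9, -17, -17, -20]
sum = -66

-66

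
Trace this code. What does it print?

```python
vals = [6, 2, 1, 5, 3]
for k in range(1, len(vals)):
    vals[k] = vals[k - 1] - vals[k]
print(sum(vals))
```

6

k=1: vals[1] = 6-2 = 4 → [6, 4, 1, 5, 3]
k=2: vals[2] = 4-1 = 3 → [6, 4, 3, 5, 3]
k=3: vals[3] = 3-5 = -2 → [6, 4, 3, -2, 3]
k=4: vals[4] = (-2)-3 = -5 → [6, 4, 3, -2, -5]
sum = 6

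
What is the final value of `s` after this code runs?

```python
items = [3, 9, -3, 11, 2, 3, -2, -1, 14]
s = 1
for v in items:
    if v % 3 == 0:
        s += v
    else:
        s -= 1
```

v=3: %3==0, s = 1+3 = 4
v=9: %3==0, s = 4+9 = 13
v=-3: %3==0, s = 13+(-3) = 10
v=11: not %3==0, s = 10-1 = 9
v=2: not %3==0, s = 9-1 = 8
v=3: %3==0, s = 8+3 = 11
v=-2: not %3==0, s = 11-1 = 10
v=-1: not %3==0, s = 10-1 = 9
v=14: not %3==0, s = 9-1 = 8

8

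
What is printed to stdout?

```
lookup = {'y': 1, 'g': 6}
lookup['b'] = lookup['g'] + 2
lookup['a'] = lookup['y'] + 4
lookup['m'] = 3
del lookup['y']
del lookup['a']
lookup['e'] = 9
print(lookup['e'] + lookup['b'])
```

lookup['b'] = lookup['g']+2 = 8 → {'y': 1, 'g': 6, 'b': 8}
lookup['a'] = lookup['y']+4 = 5 → {'y': 1, 'g': 6, 'b': 8, 'a': 5}
lookup['m'] = 3 → {'y': 1, 'g': 6, 'b': 8, 'a': 5, 'm': 3}
del 'y' → {'g': 6, 'b': 8, 'a': 5, 'm': 3}
del 'a' → {'g': 6, 'b': 8, 'm': 3}
lookup['e'] = 9 → {'g': 6, 'b': 8, 'm': 3, 'e': 9}
lookup['e']+lookup['b'] = 9+8 = 17

17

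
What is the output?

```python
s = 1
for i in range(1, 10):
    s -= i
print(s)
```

i=1: s = 1-1 = 0
i=2: s = 0-2 = -2
i=3: s = (-2)-3 = -5
i=4: s = (-5)-4 = -9
i=5: s = (-9)-5 = -14
i=6: s = (-14)-6 = -20
i=7: s = (-20)-7 = -27
i=8: s = (-27)-8 = -35
i=9: s = (-35)-9 = -44

-44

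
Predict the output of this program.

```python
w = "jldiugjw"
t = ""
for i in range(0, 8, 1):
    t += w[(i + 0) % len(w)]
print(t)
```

i=0: add w[0]='j' → 'j'
i=1: add w[1]='l' → 'jl'
i=2: add w[2]='d' → 'jld'
i=3: add w[3]='i' → 'jldi'
i=4: add w[4]='u' → 'jldiu'
i=5: add w[5]='g' → 'jldiug'
i=6: add w[6]='j' → 'jldiugj'
i=7: add w[7]='w' → 'jldiugjw'

jldiugjw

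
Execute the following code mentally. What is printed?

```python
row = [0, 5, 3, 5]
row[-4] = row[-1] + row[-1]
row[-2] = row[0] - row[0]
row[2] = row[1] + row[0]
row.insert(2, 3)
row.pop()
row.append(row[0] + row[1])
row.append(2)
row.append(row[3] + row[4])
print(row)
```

row[-4] = row[-1]+row[-1] = 5+5 = 10 → [10, 5, 3, 5]
row[-2] = row[0]-row[0] = 10-10 = 0 → [10, 5, 0, 5]
row[2] = row[1]+row[0] = 5+10 = 15 → [10, 5, 15, 5]
insert 3 at 2 → [10, 5, 3, 15, 5]
pop() removes 5 → [10, 5, 3, 15]
append row[0]+row[1] = 10+5 = 15 → [10, 5, 3, 15, 15]
append 2 → [10, 5, 3, 15, 15, 2]
append row[3]+row[4] = 15+15 = 30 → [10, 5, 3, 15, 15, 2, 30]

[10, 5, 3, 15, 15, 2, 30]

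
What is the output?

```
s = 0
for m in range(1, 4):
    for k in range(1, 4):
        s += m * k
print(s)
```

m=1,k=1: s = 0+1 = 1
m=1,k=2: s = 1+2 = 3
m=1,k=3: s = 3+3 = 6
m=2,k=1: s = 6+2 = 8
m=2,k=2: s = 8+4 = 12
m=2,k=3: s = 12+6 = 18
m=3,k=1: s = 18+3 = 21
m=3,k=2: s = 21+6 = 27
m=3,k=3: s = 27+9 = 36

36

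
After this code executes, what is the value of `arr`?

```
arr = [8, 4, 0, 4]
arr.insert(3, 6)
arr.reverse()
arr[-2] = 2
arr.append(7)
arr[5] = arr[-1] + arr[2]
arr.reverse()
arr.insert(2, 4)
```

[7, 8, 4, 2, 0, 6, 4]

insert 6 at 3 → [8, 4, 0, 6, 4]
reverse → [4, 6, 0, 4, 8]
arr[-2] = 2 → [4, 6, 0, 2, 8]
append 7 → [4, 6, 0, 2, 8, 7]
arr[5] = arr[-1]+arr[2] = 7+0 = 7 → [4, 6, 0, 2, 8, 7]
reverse → [7, 8, 2, 0, 6, 4]
insert 4 at 2 → [7, 8, 4, 2, 0, 6, 4]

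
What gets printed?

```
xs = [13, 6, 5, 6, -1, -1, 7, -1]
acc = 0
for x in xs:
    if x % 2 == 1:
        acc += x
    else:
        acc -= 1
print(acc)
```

20

x=13: odd, acc = 0+13 = 13
x=6: not odd, acc = 13-1 = 12
x=5: odd, acc = 12+5 = 17
x=6: not odd, acc = 17-1 = 16
x=-1: odd, acc = 16+(-1) = 15
x=-1: odd, acc = 15+(-1) = 14
x=7: odd, acc = 14+7 = 21
x=-1: odd, acc = 21+(-1) = 20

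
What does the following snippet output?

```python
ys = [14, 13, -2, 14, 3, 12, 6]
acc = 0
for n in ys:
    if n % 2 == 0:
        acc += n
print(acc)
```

44

n=14: even, acc = 0+14 = 14
n=13: not even
n=-2: even, acc = 14+(-2) = 12
n=14: even, acc = 12+14 = 26
n=3: not even
n=12: even, acc = 26+12 = 38
n=6: even, acc = 38+6 = 44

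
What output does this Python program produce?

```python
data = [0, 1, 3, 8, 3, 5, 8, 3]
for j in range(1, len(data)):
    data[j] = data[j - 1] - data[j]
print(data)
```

[0, -1, -4, -12, -15, -20, -28, -31]

j=1: data[1] = 0-1 = -1 → [0, -1, 3, 8, 3, 5, 8, 3]
j=2: data[2] = (-1)-3 = -4 → [0, -1, -4, 8, 3, 5, 8, 3]
j=3: data[3] = (-4)-8 = -12 → [0, -1, -4, -12, 3, 5, 8, 3]
j=4: data[4] = (-12)-3 = -15 → [0, -1, -4, -12, -15, 5, 8, 3]
j=5: data[5] = (-15)-5 = -20 → [0, -1, -4, -12, -15, -20, 8, 3]
j=6: data[6] = (-20)-8 = -28 → [0, -1, -4, -12, -15, -20, -28, 3]
j=7: data[7] = (-28)-3 = -31 → [0, -1, -4, -12, -15, -20, -28, -31]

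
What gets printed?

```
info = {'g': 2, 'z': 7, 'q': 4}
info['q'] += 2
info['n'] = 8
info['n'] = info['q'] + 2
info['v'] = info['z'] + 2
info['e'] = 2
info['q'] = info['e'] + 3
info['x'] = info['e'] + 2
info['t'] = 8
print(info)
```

{'g': 2, 'z': 7, 'q': 5, 'n': 8, 'v': 9, 'e': 2, 'x': 4, 't': 8}

info['q'] = 4+2 = 6 → {'g': 2, 'z': 7, 'q': 6}
info['n'] = 8 → {'g': 2, 'z': 7, 'q': 6, 'n': 8}
info['n'] = info['q']+2 = 8 → {'g': 2, 'z': 7, 'q': 6, 'n': 8}
info['v'] = info['z']+2 = 9 → {'g': 2, 'z': 7, 'q': 6, 'n': 8, 'v': 9}
info['e'] = 2 → {'g': 2, 'z': 7, 'q': 6, 'n': 8, 'v': 9, 'e': 2}
info['q'] = info['e']+3 = 5 → {'g': 2, 'z': 7, 'q': 5, 'n': 8, 'v': 9, 'e': 2}
info['x'] = info['e']+2 = 4 → {'g': 2, 'z': 7, 'q': 5, 'n': 8, 'v': 9, 'e': 2, 'x': 4}
info['t'] = 8 → {'g': 2, 'z': 7, 'q': 5, 'n': 8, 'v': 9, 'e': 2, 'x': 4, 't': 8}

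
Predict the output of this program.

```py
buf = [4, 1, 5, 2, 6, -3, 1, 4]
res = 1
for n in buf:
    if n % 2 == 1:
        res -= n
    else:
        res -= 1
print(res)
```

n=4: not odd, res = 1-1 = 0
n=1: odd, res = 0-1 = -1
n=5: odd, res = (-1)-5 = -6
n=2: not odd, res = (-6)-1 = -7
n=6: not odd, res = (-7)-1 = -8
n=-3: odd, res = (-8)-(-3) = -5
n=1: odd, res = (-5)-1 = -6
n=4: not odd, res = (-6)-1 = -7

-7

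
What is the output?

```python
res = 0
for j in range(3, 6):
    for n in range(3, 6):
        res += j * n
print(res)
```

j=3,n=3: res = 0+9 = 9
j=3,n=4: res = 9+12 = 21
j=3,n=5: res = 21+15 = 36
j=4,n=3: res = 36+12 = 48
j=4,n=4: res = 48+16 = 64
j=4,n=5: res = 64+20 = 84
j=5,n=3: res = 84+15 = 99
j=5,n=4: res = 99+20 = 119
j=5,n=5: res = 119+25 = 144

144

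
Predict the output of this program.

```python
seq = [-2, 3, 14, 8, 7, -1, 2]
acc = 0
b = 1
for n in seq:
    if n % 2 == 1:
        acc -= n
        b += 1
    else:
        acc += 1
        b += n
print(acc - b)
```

-31

n=-2: not odd, acc = 0+1 = 1; b=-1
n=3: odd, acc = 1-3 = -2; b=0
n=14: not odd, acc = (-2)+1 = -1; b=14
n=8: not odd, acc = (-1)+1 = 0; b=22
n=7: odd, acc = 0-7 = -7; b=23
n=-1: odd, acc = (-7)-(-1) = -6; b=24
n=2: not odd, acc = (-6)+1 = -5; b=26
acc-b = (-5)-26 = -31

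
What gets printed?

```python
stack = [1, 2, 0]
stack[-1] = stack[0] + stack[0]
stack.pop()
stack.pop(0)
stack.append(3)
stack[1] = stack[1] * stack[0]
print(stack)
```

[2, 6]

stack[-1] = stack[0]+stack[0] = 1+1 = 2 → [1, 2, 2]
pop() removes 2 → [1, 2]
pop(0) removes 1 → [2]
append 3 → [2, 3]
stack[1] = stack[1]*stack[0] = 3*2 = 6 → [2, 6]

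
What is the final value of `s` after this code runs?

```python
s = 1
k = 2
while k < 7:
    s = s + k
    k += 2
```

13

k=2: s = 1+2 = 3
k=4: s = 3+4 = 7
k=6: s = 7+6 = 13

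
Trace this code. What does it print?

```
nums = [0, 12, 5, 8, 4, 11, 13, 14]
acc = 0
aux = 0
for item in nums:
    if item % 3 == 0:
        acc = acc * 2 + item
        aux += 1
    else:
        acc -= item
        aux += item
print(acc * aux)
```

item=0: %3==0, acc = 0*2+0 = 0; aux=1
item=12: %3==0, acc = 0*2+12 = 12; aux=2
item=5: not %3==0, acc = 12-5 = 7; aux=7
item=8: not %3==0, acc = 7-8 = -1; aux=15
item=4: not %3==0, acc = (-1)-4 = -5; aux=19
item=11: not %3==0, acc = (-5)-11 = -16; aux=30
item=13: not %3==0, acc = (-16)-13 = -29; aux=43
item=14: not %3==0, acc = (-29)-14 = -43; aux=57
acc*aux = (-43)*57 = -2451

-2451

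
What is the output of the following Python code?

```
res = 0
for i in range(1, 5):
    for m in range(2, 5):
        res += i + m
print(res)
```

66

i=1,m=2: res = 0+3 = 3
i=1,m=3: res = 3+4 = 7
i=1,m=4: res = 7+5 = 12
i=2,m=2: res = 12+4 = 16
i=2,m=3: res = 16+5 = 21
i=2,m=4: res = 21+6 = 27
i=3,m=2: res = 27+5 = 32
i=3,m=3: res = 32+6 = 38
i=3,m=4: res = 38+7 = 45
i=4,m=2: res = 45+6 = 51
i=4,m=3: res = 51+7 = 58
i=4,m=4: res = 58+8 = 66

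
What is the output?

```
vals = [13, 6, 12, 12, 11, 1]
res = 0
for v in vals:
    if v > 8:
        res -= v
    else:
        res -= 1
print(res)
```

-50

v=13: >8, res = 0-13 = -13
v=6: not >8, res = (-13)-1 = -14
v=12: >8, res = (-14)-12 = -26
v=12: >8, res = (-26)-12 = -38
v=11: >8, res = (-38)-11 = -49
v=1: not >8, res = (-49)-1 = -50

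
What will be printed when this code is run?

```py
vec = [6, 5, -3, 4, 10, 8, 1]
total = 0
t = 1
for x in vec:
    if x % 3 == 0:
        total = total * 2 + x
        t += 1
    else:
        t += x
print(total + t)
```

40

x=6: %3==0, total = 0*2+6 = 6; t=2
x=5: not %3==0; t=7
x=-3: %3==0, total = 6*2+(-3) = 9; t=8
x=4: not %3==0; t=12
x=10: not %3==0; t=22
x=8: not %3==0; t=30
x=1: not %3==0; t=31
total+t = 9+31 = 40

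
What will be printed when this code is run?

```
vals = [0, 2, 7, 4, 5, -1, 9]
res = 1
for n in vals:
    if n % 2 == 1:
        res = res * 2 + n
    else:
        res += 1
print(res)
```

139

n=0: not odd, res = 1+1 = 2
n=2: not odd, res = 2+1 = 3
n=7: odd, res = 3*2+7 = 13
n=4: not odd, res = 13+1 = 14
n=5: odd, res = 14*2+5 = 33
n=-1: odd, res = 33*2+(-1) = 65
n=9: odd, res = 65*2+9 = 139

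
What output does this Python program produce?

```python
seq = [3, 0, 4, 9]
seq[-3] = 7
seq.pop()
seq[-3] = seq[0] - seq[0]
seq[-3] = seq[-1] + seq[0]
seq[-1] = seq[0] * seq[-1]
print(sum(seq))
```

27

seq[-3] = 7 → [3, 7, 4, 9]
pop() removes 9 → [3, 7, 4]
seq[-3] = seq[0]-seq[0] = 3-3 = 0 → [0, 7, 4]
seq[-3] = seq[-1]+seq[0] = 4+0 = 4 → [4, 7, 4]
seq[-1] = seq[0]*seq[-1] = 4*4 = 16 → [4, 7, 16]
sum = 27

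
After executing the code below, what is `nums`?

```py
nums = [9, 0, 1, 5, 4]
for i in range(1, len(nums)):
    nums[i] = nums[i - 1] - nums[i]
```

[9, 9, 8, 3, -1]

i=1: nums[1] = 9-0 = 9 → [9, 9, 1, 5, 4]
i=2: nums[2] = 9-1 = 8 → [9, 9, 8, 5, 4]
i=3: nums[3] = 8-5 = 3 → [9, 9, 8, 3, 4]
i=4: nums[4] = 3-4 = -1 → [9, 9, 8, 3, -1]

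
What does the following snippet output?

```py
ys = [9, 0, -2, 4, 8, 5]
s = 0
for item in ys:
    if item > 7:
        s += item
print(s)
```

item=9: >7, s = 0+9 = 9
item=0: not >7
item=-2: not >7
item=4: not >7
item=8: >7, s = 9+8 = 17
item=5: not >7

17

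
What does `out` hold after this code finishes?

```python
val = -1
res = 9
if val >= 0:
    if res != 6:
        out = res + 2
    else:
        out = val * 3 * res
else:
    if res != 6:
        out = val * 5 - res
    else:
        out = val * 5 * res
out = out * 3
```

-42

val=-1, res=9
val >= 0 is False; res != 6 is True
→ out = val * 5 - res = -14
out = (-14)*3 = -42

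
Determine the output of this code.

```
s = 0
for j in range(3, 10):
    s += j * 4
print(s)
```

j=3: s = 0+3*4 = 12
j=4: s = 12+4*4 = 28
j=5: s = 28+5*4 = 48
j=6: s = 48+6*4 = 72
j=7: s = 72+7*4 = 100
j=8: s = 100+8*4 = 132
j=9: s = 132+9*4 = 168

168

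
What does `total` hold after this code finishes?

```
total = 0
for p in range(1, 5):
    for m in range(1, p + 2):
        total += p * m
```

105

p=1,m=1: total = 0+1 = 1
p=1,m=2: total = 1+2 = 3
p=2,m=1: total = 3+2 = 5
p=2,m=2: total = 5+4 = 9
p=2,m=3: total = 9+6 = 15
p=3,m=1: total = 15+3 = 18
p=3,m=2: total = 18+6 = 24
p=3,m=3: total = 24+9 = 33
p=3,m=4: total = 33+12 = 45
p=4,m=1: total = 45+4 = 49
p=4,m=2: total = 49+8 = 57
p=4,m=3: total = 57+12 = 69
p=4,m=4: total = 69+16 = 85
p=4,m=5: total = 85+20 = 105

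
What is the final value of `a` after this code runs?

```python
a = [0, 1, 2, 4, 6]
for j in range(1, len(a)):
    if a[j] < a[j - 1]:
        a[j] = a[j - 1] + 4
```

j=1: 1>=0, unchanged → [0, 1, 2, 4, 6]
j=2: 2>=1, unchanged → [0, 1, 2, 4, 6]
j=3: 4>=2, unchanged → [0, 1, 2, 4, 6]
j=4: 6>=4, unchanged → [0, 1, 2, 4, 6]

[0, 1, 2, 4, 6]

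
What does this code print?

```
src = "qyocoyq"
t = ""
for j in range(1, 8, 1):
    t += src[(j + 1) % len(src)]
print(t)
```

ocoyqqy

j=1: add src[2]='o' → 'o'
j=2: add src[3]='c' → 'oc'
j=3: add src[4]='o' → 'oco'
j=4: add src[5]='y' → 'ocoy'
j=5: add src[6]='q' → 'ocoyq'
j=6: add src[0]='q' → 'ocoyqq'
j=7: add src[1]='y' → 'ocoyqqy'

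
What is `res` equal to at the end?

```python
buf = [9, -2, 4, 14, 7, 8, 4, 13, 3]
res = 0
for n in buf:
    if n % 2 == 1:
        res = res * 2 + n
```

n=9: odd, res = 0*2+9 = 9
n=-2: not odd
n=4: not odd
n=14: not odd
n=7: odd, res = 9*2+7 = 25
n=8: not odd
n=4: not odd
n=13: odd, res = 25*2+13 = 63
n=3: odd, res = 63*2+3 = 129

129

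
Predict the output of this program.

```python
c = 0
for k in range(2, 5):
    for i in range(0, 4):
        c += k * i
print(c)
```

k=2,i=0: c = 0+0 = 0
k=2,i=1: c = 0+2 = 2
k=2,i=2: c = 2+4 = 6
k=2,i=3: c = 6+6 = 12
k=3,i=0: c = 12+0 = 12
k=3,i=1: c = 12+3 = 15
k=3,i=2: c = 15+6 = 21
k=3,i=3: c = 21+9 = 30
k=4,i=0: c = 30+0 = 30
k=4,i=1: c = 30+4 = 34
k=4,i=2: c = 34+8 = 42
k=4,i=3: c = 42+12 = 54

54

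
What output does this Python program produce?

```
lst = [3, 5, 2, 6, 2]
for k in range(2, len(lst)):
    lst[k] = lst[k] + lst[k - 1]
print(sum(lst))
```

43

k=2: lst[2] = 2+5 = 7 → [3, 5, 7, 6, 2]
k=3: lst[3] = 6+7 = 13 → [3, 5, 7, 13, 2]
k=4: lst[4] = 2+13 = 15 → [3, 5, 7, 13, 15]
sum = 43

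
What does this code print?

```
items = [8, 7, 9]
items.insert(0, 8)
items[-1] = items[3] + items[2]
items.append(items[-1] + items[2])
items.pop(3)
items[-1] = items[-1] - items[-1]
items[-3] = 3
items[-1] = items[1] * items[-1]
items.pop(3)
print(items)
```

insert 8 at 0 → [8, 8, 7, 9]
items[-1] = items[3]+items[2] = 9+7 = 16 → [8, 8, 7, 16]
append items[-1]+items[2] = 16+7 = 23 → [8, 8, 7, 16, 23]
pop(3) removes 16 → [8, 8, 7, 23]
items[-1] = items[-1]-items[-1] = 23-23 = 0 → [8, 8, 7, 0]
items[-3] = 3 → [8, 3, 7, 0]
items[-1] = items[1]*items[-1] = 3*0 = 0 → [8, 3, 7, 0]
pop(3) removes 0 → [8, 3, 7]

[8, 3, 7]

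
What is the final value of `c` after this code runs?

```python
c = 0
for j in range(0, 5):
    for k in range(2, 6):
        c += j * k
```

140

j=0,k=2: c = 0+0 = 0
j=0,k=3: c = 0+0 = 0
j=0,k=4: c = 0+0 = 0
j=0,k=5: c = 0+0 = 0
j=1,k=2: c = 0+2 = 2
j=1,k=3: c = 2+3 = 5
j=1,k=4: c = 5+4 = 9
j=1,k=5: c = 9+5 = 14
j=2,k=2: c = 14+4 = 18
j=2,k=3: c = 18+6 = 24
j=2,k=4: c = 24+8 = 32
j=2,k=5: c = 32+10 = 42
j=3,k=2: c = 42+6 = 48
j=3,k=3: c = 48+9 = 57
j=3,k=4: c = 57+12 = 69
j=3,k=5: c = 69+15 = 84
j=4,k=2: c = 84+8 = 92
j=4,k=3: c = 92+12 = 104
j=4,k=4: c = 104+16 = 120
j=4,k=5: c = 120+20 = 140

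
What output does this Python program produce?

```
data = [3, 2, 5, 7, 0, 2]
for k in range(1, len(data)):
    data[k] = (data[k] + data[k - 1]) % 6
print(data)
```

[3, 5, 4, 5, 5, 1]

k=1: data[1] = (2+3)%6 = 5 → [3, 5, 5, 7, 0, 2]
k=2: data[2] = (5+5)%6 = 4 → [3, 5, 4, 7, 0, 2]
k=3: data[3] = (7+4)%6 = 5 → [3, 5, 4, 5, 0, 2]
k=4: data[4] = (0+5)%6 = 5 → [3, 5, 4, 5, 5, 2]
k=5: data[5] = (2+5)%6 = 1 → [3, 5, 4, 5, 5, 1]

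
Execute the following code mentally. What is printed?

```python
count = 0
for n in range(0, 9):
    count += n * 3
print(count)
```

108

n=0: count = 0+0*3 = 0
n=1: count = 0+1*3 = 3
n=2: count = 3+2*3 = 9
n=3: count = 9+3*3 = 18
n=4: count = 18+4*3 = 30
n=5: count = 30+5*3 = 45
n=6: count = 45+6*3 = 63
n=7: count = 63+7*3 = 84
n=8: count = 84+8*3 = 108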